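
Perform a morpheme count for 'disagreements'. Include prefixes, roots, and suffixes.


Decomposition: dis- (prefix) + agree (root) + -ment (suffix) + -s (plural) = 4 morpheme(s)

4 morphemes


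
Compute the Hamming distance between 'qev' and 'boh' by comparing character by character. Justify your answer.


Alignment:
Position 1: 'q' vs 'b' = DIFFER
Position 2: 'e' vs 'o' = DIFFER
Position 3: 'v' vs 'h' = DIFFER
Total differences: 3

3


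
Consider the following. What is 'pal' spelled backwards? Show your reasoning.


Reverse 'pal' character by character: 'lap'.

lap


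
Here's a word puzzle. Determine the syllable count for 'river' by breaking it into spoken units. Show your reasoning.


Break 'river' into syllables: riv-er -> riv | er = 2 syllables

2 syllables


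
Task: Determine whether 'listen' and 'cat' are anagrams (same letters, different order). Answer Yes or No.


Sorted letters of 'listen': 'eilnst'
Sorted letters of 'cat': 'act'
They do not match.

No


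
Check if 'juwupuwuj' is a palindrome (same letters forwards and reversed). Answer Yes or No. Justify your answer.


Forward: 'juwupuwuj'
Reversed: 'juwupuwuj'
They are identical.

Yes


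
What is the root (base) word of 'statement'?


Remove suffix '-ment' from 'statement' to get root 'state'.

state


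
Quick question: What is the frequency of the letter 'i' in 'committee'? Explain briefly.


Letter 'i' in 'committee': found at position(s) 5 = 1 occurrence(s).

1


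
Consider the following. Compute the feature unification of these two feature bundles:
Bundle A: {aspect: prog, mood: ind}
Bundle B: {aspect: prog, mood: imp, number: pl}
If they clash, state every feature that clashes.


Compare features:
aspect: A=prog vs B=prog -> unified: prog
mood: A=ind vs B=imp -> CLASH
number: A=_ vs B=pl -> unified: pl
Clash detected on feature 'mood' (ind vs imp); unification fails.

CLASH on 'mood' (ind vs imp)


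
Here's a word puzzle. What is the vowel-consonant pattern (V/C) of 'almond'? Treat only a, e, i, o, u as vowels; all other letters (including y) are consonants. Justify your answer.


Letter mapping: a = V, l = C, m = C, o = V, n = C, d = C.

VCCVCC


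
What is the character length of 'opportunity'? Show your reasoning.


Spell out 'opportunity' and number each letter: o(1), p(2), p(3), o(4), r(5), t(6), u(7), n(8), i(9), t(10), y(11). Total: 11 letters.

11


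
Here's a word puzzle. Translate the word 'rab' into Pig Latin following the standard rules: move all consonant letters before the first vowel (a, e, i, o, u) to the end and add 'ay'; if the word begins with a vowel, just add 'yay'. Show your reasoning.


'rab': move consonant cluster 'r' to end and add 'ay': 'abray'.

abray


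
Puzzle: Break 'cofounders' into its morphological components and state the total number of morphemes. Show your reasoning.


Step 1: Identify prefix: 'co' (meaning: together)
Step 2: Identify root: 'found'
Step 3: Identify suffix(es): 'er, s'
Decomposition: co- (prefix: together) + found (root) + -er (suffix: one who) + -s (plural)
Total morphemes: 4

4 morphemes (co- (prefix: together) + found (root) + -er (suffix: one who) + -s (plural))


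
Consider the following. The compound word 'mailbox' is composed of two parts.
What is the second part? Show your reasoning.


Split 'mailbox' into 'mail' + 'box'. The second part is 'box'.

box


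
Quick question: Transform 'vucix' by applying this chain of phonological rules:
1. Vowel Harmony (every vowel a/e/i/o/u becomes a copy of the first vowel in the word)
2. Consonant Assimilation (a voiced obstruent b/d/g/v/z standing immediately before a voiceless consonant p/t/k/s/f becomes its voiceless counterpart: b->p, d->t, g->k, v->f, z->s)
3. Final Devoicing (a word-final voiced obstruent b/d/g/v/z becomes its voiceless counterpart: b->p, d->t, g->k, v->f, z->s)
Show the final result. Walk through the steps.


Starting form: 'vucix'
Rule 1: Vowel Harmony: all vowels become 'u' (matching first vowel). 'vucix' -> 'vucux'
Rule 2: Consonant Assimilation: no voiced obstruent (b/d/g/v/z) stands immediately before a voiceless consonant (p/t/k/s/f). No change.
Rule 3: Final Devoicing: final consonant 'x' is not one of the voiced obstruents b/d/g/v/z. No change.
Final form: 'vucux'

vucux


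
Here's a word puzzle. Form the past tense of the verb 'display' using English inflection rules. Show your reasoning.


Apply rule: Add -ed. 'display' becomes 'displayed'.

displayed


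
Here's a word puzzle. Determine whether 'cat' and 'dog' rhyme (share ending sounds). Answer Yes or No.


Rime (stressed vowel + following sounds) of 'cat': -at = /æt/
Rime of 'dog': -og = /ɒg/
/æt/ and /ɒg/ are different ending sounds, so the words do not rhyme.

No


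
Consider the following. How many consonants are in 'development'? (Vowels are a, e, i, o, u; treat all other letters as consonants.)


Consonants in 'development': d, v, l, p, m, n, t = 7 consonants.

7


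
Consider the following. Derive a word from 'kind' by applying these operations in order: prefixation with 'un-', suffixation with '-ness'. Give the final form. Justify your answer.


Step 1: Add prefix 'un-' to 'kind' = 'unkind'
Step 2: Add suffix '-ness' to 'unkind' = 'unkindness'

unkindness


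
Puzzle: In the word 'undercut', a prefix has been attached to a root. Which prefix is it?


The word 'undercut' = 'under' (prefix) + 'cut' (root). The prefix is 'under'.

under


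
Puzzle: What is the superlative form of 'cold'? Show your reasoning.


Apply superlative formation (add -est): 'cold' -> 'coldest'.

coldest


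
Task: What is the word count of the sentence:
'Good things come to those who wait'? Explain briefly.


Split into words: Good | things | come | to | those | who | wait = 7 words.

7


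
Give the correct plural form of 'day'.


Apply rule: Add -s. 'day' becomes 'days'.

days


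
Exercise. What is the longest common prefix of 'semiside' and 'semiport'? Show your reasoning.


Compare from the start: 4 characters match: 'semi'. Mismatch at position 5: 's' vs 'p'.

semi


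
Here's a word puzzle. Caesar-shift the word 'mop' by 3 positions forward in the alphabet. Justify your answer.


Shift each letter by 3: m -> p, o -> r, p -> s. Result: 'prs'.

prs


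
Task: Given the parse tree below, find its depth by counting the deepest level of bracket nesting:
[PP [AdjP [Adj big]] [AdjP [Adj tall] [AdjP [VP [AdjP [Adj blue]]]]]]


Count bracket nesting levels:
'[' at pos 0: depth = 1
'[' at pos 4: depth = 2
'[' at pos 10: depth = 3
'[' at pos 21: depth = 2
'[' at pos 27: depth = 3
'[' at pos 38: depth = 3
'[' at pos 44: depth = 4
'[' at pos 48: depth = 5
'[' at pos 54: depth = 6
Maximum depth reached: 6

6


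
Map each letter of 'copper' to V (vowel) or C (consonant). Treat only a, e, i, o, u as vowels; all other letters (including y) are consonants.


Letter mapping: c = C, o = V, p = C, p = C, e = V, r = C.

CVCCVC


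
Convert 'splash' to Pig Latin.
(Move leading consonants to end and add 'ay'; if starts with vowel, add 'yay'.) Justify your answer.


'splash': move consonant cluster 'spl' to end and add 'ay': 'ashsplay'.

ashsplay


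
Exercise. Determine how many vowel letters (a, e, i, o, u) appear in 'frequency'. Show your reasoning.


Vowels in 'frequency': e, u, e = 3 vowels.

3


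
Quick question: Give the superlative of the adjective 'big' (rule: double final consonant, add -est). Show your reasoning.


Apply superlative formation (double final consonant, add -est): 'big' -> 'biggest'.

biggest


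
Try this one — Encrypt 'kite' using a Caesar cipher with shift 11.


Shift each letter by 11: k -> v, i -> t, t -> e, e -> p. Result: 'vtep'.

vtep


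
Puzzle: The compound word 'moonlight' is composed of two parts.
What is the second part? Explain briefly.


Split 'moonlight' into 'moon' + 'light'. The second part is 'light'.

light


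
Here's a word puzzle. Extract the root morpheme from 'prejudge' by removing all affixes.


Remove prefix 'pre' from 'prejudge' to get root 'judge'.

judge


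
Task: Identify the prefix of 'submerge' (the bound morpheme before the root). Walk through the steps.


The word 'submerge' = 'sub' (prefix) + 'merge' (root). The prefix is 'sub'.

sub


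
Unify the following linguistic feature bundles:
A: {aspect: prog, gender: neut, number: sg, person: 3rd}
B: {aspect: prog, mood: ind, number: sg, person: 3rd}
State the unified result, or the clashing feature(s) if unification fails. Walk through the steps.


Compare features:
aspect: A=prog vs B=prog -> unified: prog
gender: A=neut vs B=_ -> unified: neut
mood: A=_ vs B=ind -> unified: ind
number: A=sg vs B=sg -> unified: sg
person: A=3rd vs B=3rd -> unified: 3rd
No clashes found.

Unified: {aspect: prog, gender: neut, mood: ind, number: sg, person: 3rd}


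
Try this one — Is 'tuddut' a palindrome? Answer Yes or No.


Forward: 'tuddut'
Reversed: 'tuddut'
They are identical.

Yes


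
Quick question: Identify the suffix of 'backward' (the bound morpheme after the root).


The word 'backward' = 'back' (root) + '-ward' (suffix). The suffix is '-ward'.

ward


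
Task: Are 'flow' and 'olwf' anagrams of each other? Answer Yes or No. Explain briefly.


Sorted letters of 'flow': 'flow'
Sorted letters of 'olwf': 'flow'
They match.

Yes


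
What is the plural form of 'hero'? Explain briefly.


Apply rule: Add -es (consonant + o). 'hero' becomes 'heroes'.

heroes


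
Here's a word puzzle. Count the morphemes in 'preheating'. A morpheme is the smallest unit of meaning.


Decomposition: pre- (prefix) + heat (root) + -ing (suffix) = 3 morpheme(s)

3 morphemes


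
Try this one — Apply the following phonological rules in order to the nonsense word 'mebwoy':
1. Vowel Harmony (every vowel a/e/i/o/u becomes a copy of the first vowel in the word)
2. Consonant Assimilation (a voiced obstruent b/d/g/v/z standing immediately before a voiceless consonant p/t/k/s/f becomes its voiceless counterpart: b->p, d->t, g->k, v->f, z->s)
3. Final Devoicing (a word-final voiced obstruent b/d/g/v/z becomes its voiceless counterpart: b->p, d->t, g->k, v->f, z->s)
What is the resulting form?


Starting form: 'mebwoy'
Rule 1: Vowel Harmony: all vowels become 'e' (matching first vowel). 'mebwoy' -> 'mebwey'
Rule 2: Consonant Assimilation: no voiced obstruent (b/d/g/v/z) stands immediately before a voiceless consonant (p/t/k/s/f). No change.
Rule 3: Final Devoicing: final consonant 'y' is not one of the voiced obstruents b/d/g/v/z. No change.
Final form: 'mebwey'

mebwey


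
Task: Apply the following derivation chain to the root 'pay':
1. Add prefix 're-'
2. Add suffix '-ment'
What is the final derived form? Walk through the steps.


Step 1: Add prefix 're-' to 'pay' = 'repay'
Step 2: Add suffix '-ment' to 'repay' = 'repayment'

repayment


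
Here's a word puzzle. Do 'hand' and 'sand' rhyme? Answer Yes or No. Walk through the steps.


Rime (stressed vowel + following sounds) of 'hand': -and = /ænd/
Rime of 'sand': -and = /ænd/
/ænd/ and /ænd/ are the same ending sound, so the words rhyme.

Yes


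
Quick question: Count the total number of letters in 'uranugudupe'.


Spell out 'uranugudupe' and number each letter: u(1), r(2), a(3), n(4), u(5), g(6), u(7), d(8), u(9), p(10), e(11). Total: 11 letters.

11


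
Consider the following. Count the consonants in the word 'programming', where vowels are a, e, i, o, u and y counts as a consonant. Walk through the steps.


Consonants in 'programming': p, r, g, r, m, m, n, g = 8 consonants.

8


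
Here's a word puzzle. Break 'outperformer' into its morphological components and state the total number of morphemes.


Step 1: Identify prefix: 'out' (meaning: surpass)
Step 2: Identify root: 'perform'
Step 3: Identify suffix(es): 'er'
Decomposition: out- (prefix: surpass) + perform (root) + -er (suffix: one who)
Total morphemes: 3

3 morphemes (out- (prefix: surpass) + perform (root) + -er (suffix: one who))


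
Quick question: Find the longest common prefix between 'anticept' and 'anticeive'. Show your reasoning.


Compare from the start: 6 characters match: 'antice'. Mismatch at position 7: 'p' vs 'i'.

antice


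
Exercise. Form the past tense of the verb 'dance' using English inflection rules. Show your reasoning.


Apply rule: Add -d (word ends in -e). 'dance' becomes 'danced'.

danced


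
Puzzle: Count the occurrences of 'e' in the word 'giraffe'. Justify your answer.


Letter 'e' in 'giraffe': found at position(s) 7 = 1 occurrence(s).

1


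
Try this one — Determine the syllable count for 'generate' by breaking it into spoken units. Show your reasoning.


Break 'generate' into syllables: gen-er-ate -> gen | er | ate = 3 syllables

3 syllables


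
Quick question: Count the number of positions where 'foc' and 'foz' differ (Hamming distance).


Alignment:
Position 1: 'f' vs 'f' = match
Position 2: 'o' vs 'o' = match
Position 3: 'c' vs 'z' = DIFFER
Total differences: 1

1


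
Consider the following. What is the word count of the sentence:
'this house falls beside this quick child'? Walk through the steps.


Split into words: this | house | falls | beside | this | quick | child = 7 words.

7


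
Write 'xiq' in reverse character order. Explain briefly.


Reverse 'xiq' character by character: 'qix'.

qix


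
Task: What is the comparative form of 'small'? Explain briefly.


Apply comparative formation (add -er): 'small' -> 'smaller'.

smaller


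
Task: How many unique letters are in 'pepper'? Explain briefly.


Unique letters in 'pepper': {e, p, r} = 3 distinct letters.

3


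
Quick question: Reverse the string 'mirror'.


Reverse 'mirror' character by character: 'rorrim'.

rorrim


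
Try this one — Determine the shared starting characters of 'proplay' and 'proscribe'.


Compare from the start: 3 characters match: 'pro'. Mismatch at position 4: 'p' vs 's'.

pro


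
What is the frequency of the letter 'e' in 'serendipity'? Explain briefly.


Letter 'e' in 'serendipity': found at position(s) 2, 4 = 2 occurrence(s).

2


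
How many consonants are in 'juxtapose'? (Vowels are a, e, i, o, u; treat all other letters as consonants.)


Consonants in 'juxtapose': j, x, t, p, s = 5 consonants.

5


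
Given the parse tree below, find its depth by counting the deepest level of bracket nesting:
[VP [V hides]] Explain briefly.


Count bracket nesting levels:
'[' at pos 0: depth = 1
'[' at pos 4: depth = 2
Maximum depth reached: 2

2


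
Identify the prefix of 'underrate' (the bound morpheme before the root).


The word 'underrate' = 'under' (prefix) + 'rate' (root). The prefix is 'under'.

under


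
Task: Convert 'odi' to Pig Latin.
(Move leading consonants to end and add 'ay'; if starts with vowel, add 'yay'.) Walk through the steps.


'odi' starts with a vowel, so add 'yay': 'odiyay'.

odiyay


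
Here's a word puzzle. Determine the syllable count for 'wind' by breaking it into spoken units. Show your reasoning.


Break 'wind' into syllables: wind -> wind = 1 syllable

1 syllable


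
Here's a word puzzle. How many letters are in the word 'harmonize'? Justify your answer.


Spell out 'harmonize' and number each letter: h(1), a(2), r(3), m(4), o(5), n(6), i(7), z(8), e(9). Total: 9 letters.

9


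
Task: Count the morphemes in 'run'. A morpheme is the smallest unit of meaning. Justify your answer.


Decomposition: run (free morpheme) = 1 morpheme(s)

1 morphemes


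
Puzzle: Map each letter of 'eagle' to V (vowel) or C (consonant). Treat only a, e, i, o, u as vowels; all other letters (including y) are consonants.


Letter mapping: e = V, a = V, g = C, l = C, e = V.

VVCCV


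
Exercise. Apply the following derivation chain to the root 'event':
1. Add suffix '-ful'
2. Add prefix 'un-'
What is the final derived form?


Step 1: Add suffix '-ful' to 'event' = 'eventful'
Step 2: Add prefix 'un-' to 'eventful' = 'uneventful'

uneventful


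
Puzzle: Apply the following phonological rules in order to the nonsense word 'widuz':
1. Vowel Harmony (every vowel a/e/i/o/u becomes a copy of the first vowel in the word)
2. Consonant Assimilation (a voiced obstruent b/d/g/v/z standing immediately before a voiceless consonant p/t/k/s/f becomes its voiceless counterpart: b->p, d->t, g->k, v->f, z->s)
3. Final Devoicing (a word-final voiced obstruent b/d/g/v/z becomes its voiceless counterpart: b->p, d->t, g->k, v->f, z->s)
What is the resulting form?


Starting form: 'widuz'
Rule 1: Vowel Harmony: all vowels become 'i' (matching first vowel). 'widuz' -> 'widiz'
Rule 2: Consonant Assimilation: no voiced obstruent (b/d/g/v/z) stands immediately before a voiceless consonant (p/t/k/s/f). No change.
Rule 3: Final Devoicing: word-final voiced obstruent 'z' becomes voiceless 's'. 'widiz' -> 'widis'
Final form: 'widis'

widis


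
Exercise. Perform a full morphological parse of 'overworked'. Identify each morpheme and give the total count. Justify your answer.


Step 1: Identify prefix: 'over' (meaning: excessively)
Step 2: Identify root: 'work'
Step 3: Identify suffix(es): 'ed'
Decomposition: over- (prefix: excessively) + work (root) + -ed (suffix: past)
Total morphemes: 3

3 morphemes (over- (prefix: excessively) + work (root) + -ed (suffix: past))


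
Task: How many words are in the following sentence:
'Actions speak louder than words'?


Split into words: Actions | speak | louder | than | words = 5 words.

5


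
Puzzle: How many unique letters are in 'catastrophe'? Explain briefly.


Unique letters in 'catastrophe': {a, c, e, h, o, p, r, s, t} = 9 distinct letters.

9


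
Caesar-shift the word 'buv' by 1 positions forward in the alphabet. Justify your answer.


Shift each letter by 1: b -> c, u -> v, v -> w. Result: 'cvw'.

cvw


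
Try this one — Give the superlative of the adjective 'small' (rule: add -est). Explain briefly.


Apply superlative formation (add -est): 'small' -> 'smallest'.

smallest


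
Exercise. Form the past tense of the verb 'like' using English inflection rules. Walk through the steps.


Apply rule: Add -d (word ends in -e). 'like' becomes 'liked'.

liked


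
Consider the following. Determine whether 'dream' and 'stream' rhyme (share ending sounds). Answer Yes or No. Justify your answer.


Rime (stressed vowel + following sounds) of 'dream': -eam = /iːm/
Rime of 'stream': -eam = /iːm/
/iːm/ and /iːm/ are the same ending sound, so the words rhyme.

Yes


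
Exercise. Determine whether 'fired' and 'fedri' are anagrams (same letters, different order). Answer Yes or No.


Sorted letters of 'fired': 'defir'
Sorted letters of 'fedri': 'defir'
They match.

Yes


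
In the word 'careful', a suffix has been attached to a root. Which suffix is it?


The word 'careful' = 'care' (root) + '-ful' (suffix). The suffix is '-ful'.

ful


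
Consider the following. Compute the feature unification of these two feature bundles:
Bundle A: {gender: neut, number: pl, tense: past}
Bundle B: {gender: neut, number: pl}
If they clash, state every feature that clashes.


Compare features:
gender: A=neut vs B=neut -> unified: neut
number: A=pl vs B=pl -> unified: pl
tense: A=past vs B=_ -> unified: past
No clashes found.

Unified: {gender: neut, number: pl, tense: past}


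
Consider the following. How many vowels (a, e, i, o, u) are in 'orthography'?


Vowels in 'orthography': o, o, a = 3 vowels.

3


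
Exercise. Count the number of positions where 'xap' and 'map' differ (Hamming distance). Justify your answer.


Alignment:
Position 1: 'x' vs 'm' = DIFFER
Position 2: 'a' vs 'a' = match
Position 3: 'p' vs 'p' = match
Total differences: 1

1


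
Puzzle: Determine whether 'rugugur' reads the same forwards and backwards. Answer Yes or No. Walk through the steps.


Forward: 'rugugur'
Reversed: 'rugugur'
They are identical.

Yes


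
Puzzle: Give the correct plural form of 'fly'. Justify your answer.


Apply rule: Change -y to -ies (consonant + y). 'fly' becomes 'flies'.

flies


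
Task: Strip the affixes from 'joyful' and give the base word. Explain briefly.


Remove suffix '-ful' from 'joyful' to get root 'joy'.

joy


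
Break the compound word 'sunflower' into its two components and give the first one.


Split 'sunflower' into 'sun' + 'flower'. The first part is 'sun'.

sun


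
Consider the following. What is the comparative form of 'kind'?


Apply comparative formation (add -er): 'kind' -> 'kinder'.

kinder


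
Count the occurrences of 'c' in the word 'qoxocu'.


Letter 'c' in 'qoxocu': found at position(s) 5 = 1 occurrence(s).

1


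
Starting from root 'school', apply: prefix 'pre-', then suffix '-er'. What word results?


Step 1: Add prefix 'pre-' to 'school' = 'preschool'
Step 2: Add suffix '-er' to 'preschool' = 'preschooler'

preschooler


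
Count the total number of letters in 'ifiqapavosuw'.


Spell out 'ifiqapavosuw' and number each letter: i(1), f(2), i(3), q(4), a(5), p(6), a(7), v(8), o(9), s(10), u(11), w(12). Total: 12 letters.

12


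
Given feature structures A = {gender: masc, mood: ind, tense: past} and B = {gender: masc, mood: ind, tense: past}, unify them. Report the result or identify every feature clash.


Compare features:
gender: A=masc vs B=masc -> unified: masc
mood: A=ind vs B=ind -> unified: ind
tense: A=past vs B=past -> unified: past
No clashes found.

Unified: {gender: masc, mood: ind, tense: past}


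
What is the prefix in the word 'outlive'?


The word 'outlive' = 'out' (prefix) + 'live' (root). The prefix is 'out'.

out


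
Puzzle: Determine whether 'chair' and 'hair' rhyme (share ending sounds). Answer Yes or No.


Rime (stressed vowel + following sounds) of 'chair': -air = /ɛər/
Rime of 'hair': -air = /ɛər/
/ɛər/ and /ɛər/ are the same ending sound, so the words rhyme.

Yes


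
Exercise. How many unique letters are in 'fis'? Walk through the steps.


Unique letters in 'fis': {f, i, s} = 3 distinct letters.

3


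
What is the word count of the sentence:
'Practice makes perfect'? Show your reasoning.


Split into words: Practice | makes | perfect = 3 words.

3


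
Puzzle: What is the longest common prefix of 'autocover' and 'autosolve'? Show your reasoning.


Compare from the start: 4 characters match: 'auto'. Mismatch at position 5: 'c' vs 's'.

auto


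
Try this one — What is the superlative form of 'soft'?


Apply superlative formation (add -est): 'soft' -> 'softest'.

softest


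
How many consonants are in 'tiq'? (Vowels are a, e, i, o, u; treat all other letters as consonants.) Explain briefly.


Consonants in 'tiq': t, q = 2 consonants.

2


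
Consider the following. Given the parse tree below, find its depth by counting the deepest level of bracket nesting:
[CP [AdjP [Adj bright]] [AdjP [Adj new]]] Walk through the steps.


Count bracket nesting levels:
'[' at pos 0: depth = 1
'[' at pos 4: depth = 2
'[' at pos 10: depth = 3
'[' at pos 24: depth = 2
'[' at pos 30: depth = 3
Maximum depth reached: 3

3


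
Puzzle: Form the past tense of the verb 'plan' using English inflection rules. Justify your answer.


Apply rule: Double final consonant and add -ed. 'plan' becomes 'planned'.

planned


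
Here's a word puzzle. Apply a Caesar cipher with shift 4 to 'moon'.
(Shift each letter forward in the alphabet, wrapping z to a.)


Shift each letter by 4: m -> q, o -> s, o -> s, n -> r. Result: 'qssr'.

qssr


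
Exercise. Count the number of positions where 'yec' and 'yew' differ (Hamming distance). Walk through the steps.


Alignment:
Position 1: 'y' vs 'y' = match
Position 2: 'e' vs 'e' = match
Position 3: 'c' vs 'w' = DIFFER
Total differences: 1

1


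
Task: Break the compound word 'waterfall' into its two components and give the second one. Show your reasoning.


Split 'waterfall' into 'water' + 'fall'. The second part is 'fall'.

fall


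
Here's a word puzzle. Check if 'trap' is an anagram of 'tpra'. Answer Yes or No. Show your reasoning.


Sorted letters of 'trap': 'aprt'
Sorted letters of 'tpra': 'aprt'
They match.

Yes


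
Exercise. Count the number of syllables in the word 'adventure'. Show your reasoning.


Break 'adventure' into syllables: ad-ven-ture -> ad | ven | ture = 3 syllables

3 syllables


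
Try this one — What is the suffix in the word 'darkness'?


The word 'darkness' = 'dark' (root) + '-ness' (suffix). The suffix is '-ness'.

ness


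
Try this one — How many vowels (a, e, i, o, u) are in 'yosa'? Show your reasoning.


Vowels in 'yosa': o, a = 2 vowels.

2


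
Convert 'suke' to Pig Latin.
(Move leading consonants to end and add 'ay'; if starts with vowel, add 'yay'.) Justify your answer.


'suke': move consonant cluster 's' to end and add 'ay': 'ukesay'.

ukesay


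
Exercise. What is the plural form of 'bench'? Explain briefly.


Apply rule: Add -es (sibilant/fricative ending). 'bench' becomes 'benches'.

benches


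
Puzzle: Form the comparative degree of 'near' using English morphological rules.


Apply comparative formation (add -er): 'near' -> 'nearer'.

nearer


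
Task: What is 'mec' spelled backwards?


Reverse 'mec' character by character: 'cem'.

cem


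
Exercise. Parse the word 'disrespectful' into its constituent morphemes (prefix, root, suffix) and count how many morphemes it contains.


Step 1: Identify prefix: 'dis' (meaning: not/apart)
Step 2: Identify root: 'respect'
Step 3: Identify suffix(es): 'ful'
Decomposition: dis- (prefix: not/apart) + respect (root) + -ful (suffix: full of)
Total morphemes: 3

3 morphemes (dis- (prefix: not/apart) + respect (root) + -ful (suffix: full of))


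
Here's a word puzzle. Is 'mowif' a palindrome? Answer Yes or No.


Forward: 'mowif'
Reversed: 'fiwom'
They differ.

No


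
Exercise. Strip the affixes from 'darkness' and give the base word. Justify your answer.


Remove suffix '-ness' from 'darkness' to get root 'dark'.

dark


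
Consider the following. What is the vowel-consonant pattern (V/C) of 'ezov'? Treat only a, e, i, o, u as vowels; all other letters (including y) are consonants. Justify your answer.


Letter mapping: e = V, z = C, o = V, v = C.

VCVC


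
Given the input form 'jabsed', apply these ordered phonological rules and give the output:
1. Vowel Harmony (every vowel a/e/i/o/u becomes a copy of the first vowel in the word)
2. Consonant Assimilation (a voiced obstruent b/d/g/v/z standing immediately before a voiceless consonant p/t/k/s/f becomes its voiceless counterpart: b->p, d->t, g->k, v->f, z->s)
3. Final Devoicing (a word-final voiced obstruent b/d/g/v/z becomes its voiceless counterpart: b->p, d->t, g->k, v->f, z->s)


Starting form: 'jabsed'
Rule 1: Vowel Harmony: all vowels become 'a' (matching first vowel). 'jabsed' -> 'jabsad'
Rule 2: Consonant Assimilation: voiced obstruent before voiceless consonant becomes voiceless ('bs' -> 'ps'). 'jabsad' -> 'japsad'
Rule 3: Final Devoicing: word-final voiced obstruent 'd' becomes voiceless 't'. 'japsad' -> 'japsat'
Final form: 'japsat'

japsat


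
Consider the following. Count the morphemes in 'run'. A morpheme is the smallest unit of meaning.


Decomposition: run (free morpheme) = 1 morpheme(s)

1 morphemes


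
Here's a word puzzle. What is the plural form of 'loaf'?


Apply rule: Change -f to -ves. 'loaf' becomes 'loaves'.

loaves


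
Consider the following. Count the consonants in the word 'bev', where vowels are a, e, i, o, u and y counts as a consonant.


Consonants in 'bev': b, v = 2 consonants.

2


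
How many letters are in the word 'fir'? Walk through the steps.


Spell out 'fir' and number each letter: f(1), i(2), r(3). Total: 3 letters.

3


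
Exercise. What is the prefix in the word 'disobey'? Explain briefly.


The word 'disobey' = 'dis' (prefix) + 'obey' (root). The prefix is 'dis'.

dis


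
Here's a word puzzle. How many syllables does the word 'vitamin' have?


Break 'vitamin' into syllables: vi-ta-min -> vi | ta | min = 3 syllables

3 syllables


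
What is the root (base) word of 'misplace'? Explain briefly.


Remove prefix 'mis' from 'misplace' to get root 'place'.

place


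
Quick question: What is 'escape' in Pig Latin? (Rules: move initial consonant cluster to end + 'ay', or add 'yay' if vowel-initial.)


'escape' starts with a vowel, so add 'yay': 'escapeyay'.

escapeyay


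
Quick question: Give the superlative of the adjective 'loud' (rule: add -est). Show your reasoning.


Apply superlative formation (add -est): 'loud' -> 'loudest'.

loudest


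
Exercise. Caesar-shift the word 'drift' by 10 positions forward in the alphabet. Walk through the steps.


Shift each letter by 10: d -> n, r -> b, i -> s, f -> p, t -> d. Result: 'nbspd'.

nbspd


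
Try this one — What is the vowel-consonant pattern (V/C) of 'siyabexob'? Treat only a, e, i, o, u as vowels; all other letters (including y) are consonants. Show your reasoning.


Letter mapping: s = C, i = V, y = C, a = V, b = C, e = V, x = C, o = V, b = C.

CVCVCVCVC


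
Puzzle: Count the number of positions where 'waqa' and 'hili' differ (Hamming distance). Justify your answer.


Alignment:
Position 1: 'w' vs 'h' = DIFFER
Position 2: 'a' vs 'i' = DIFFER
Position 3: 'q' vs 'l' = DIFFER
Position 4: 'a' vs 'i' = DIFFER
Total differences: 4

4


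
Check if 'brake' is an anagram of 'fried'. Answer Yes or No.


Sorted letters of 'brake': 'abekr'
Sorted letters of 'fried': 'defir'
They do not match.

No


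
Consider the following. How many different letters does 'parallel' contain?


Unique letters in 'parallel': {a, e, l, p, r} = 5 distinct letters.

5


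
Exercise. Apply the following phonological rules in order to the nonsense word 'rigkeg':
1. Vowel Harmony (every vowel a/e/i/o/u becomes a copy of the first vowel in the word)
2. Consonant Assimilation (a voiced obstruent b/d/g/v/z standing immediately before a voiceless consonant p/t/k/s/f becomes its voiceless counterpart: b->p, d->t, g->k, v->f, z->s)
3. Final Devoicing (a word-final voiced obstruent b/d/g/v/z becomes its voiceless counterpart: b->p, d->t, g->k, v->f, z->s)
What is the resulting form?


Starting form: 'rigkeg'
Rule 1: Vowel Harmony: all vowels become 'i' (matching first vowel). 'rigkeg' -> 'rigkig'
Rule 2: Consonant Assimilation: voiced obstruent before voiceless consonant becomes voiceless ('gk' -> 'kk'). 'rigkig' -> 'rikkig'
Rule 3: Final Devoicing: word-final voiced obstruent 'g' becomes voiceless 'k'. 'rikkig' -> 'rikkik'
Final form: 'rikkik'

rikkik


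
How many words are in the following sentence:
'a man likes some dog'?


Split into words: a | man | likes | some | dog = 5 words.

5


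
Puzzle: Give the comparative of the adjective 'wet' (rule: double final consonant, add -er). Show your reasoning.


Apply comparative formation (double final consonant, add -er): 'wet' -> 'wetter'.

wetter


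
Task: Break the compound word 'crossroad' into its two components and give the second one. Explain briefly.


Split 'crossroad' into 'cross' + 'road'. The second part is 'road'.

road


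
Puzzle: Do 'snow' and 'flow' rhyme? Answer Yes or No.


Rime (stressed vowel + following sounds) of 'snow': -ow = /oʊ/
Rime of 'flow': -ow = /oʊ/
/oʊ/ and /oʊ/ are the same ending sound, so the words rhyme.

Yes


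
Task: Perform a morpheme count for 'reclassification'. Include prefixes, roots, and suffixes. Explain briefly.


Decomposition: re- (prefix) + class (root) + -ify (suffix) + -ation (suffix) = 4 morpheme(s)

4 morphemes


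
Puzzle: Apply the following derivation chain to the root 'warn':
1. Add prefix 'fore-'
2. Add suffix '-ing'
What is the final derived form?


Step 1: Add prefix 'fore-' to 'warn' = 'forewarn'
Step 2: Add suffix '-ing' to 'forewarn' = 'forewarning'

forewarning


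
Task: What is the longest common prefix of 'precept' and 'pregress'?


Compare from the start: 3 characters match: 'pre'. Mismatch at position 4: 'c' vs 'g'.

pre


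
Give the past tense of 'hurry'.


Apply rule: Change -y to -ied. 'hurry' becomes 'hurried'.

hurried


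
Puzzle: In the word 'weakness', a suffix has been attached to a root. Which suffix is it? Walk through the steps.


The word 'weakness' = 'weak' (root) + '-ness' (suffix). The suffix is '-ness'.

ness


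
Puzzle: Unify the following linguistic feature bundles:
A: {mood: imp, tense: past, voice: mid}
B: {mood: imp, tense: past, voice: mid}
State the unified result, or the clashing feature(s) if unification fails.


Compare features:
mood: A=imp vs B=imp -> unified: imp
tense: A=past vs B=past -> unified: past
voice: A=mid vs B=mid -> unified: mid
No clashes found.

Unified: {mood: imp, tense: past, voice: mid}


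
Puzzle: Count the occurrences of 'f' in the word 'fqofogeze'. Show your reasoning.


Letter 'f' in 'fqofogeze': found at position(s) 1, 4 = 2 occurrence(s).

2


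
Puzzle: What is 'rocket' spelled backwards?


Reverse 'rocket' character by character: 'tekcor'.

tekcor


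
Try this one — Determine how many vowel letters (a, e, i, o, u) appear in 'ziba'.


Vowels in 'ziba': i, a = 2 vowels.

2


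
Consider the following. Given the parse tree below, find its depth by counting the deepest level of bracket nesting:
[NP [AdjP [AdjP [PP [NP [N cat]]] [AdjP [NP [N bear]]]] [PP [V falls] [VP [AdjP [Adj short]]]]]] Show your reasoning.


Count bracket nesting levels:
'[' at pos 0: depth = 1
'[' at pos 4: depth = 2
'[' at pos 10: depth = 3
'[' at pos 16: depth = 4
'[' at pos 20: depth = 5
'[' at pos 24: depth = 6
'[' at pos 34: depth = 4
'[' at pos 40: depth = 5
'[' at pos 44: depth = 6
'[' at pos 56: depth = 3
'[' at pos 60: depth = 4
'[' at pos 70: depth = 4
'[' at pos 74: depth = 5
'[' at pos 80: depth = 6
Maximum depth reached: 6

6


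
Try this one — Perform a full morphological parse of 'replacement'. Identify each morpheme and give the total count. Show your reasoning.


Step 1: Identify prefix: 're' (meaning: again)
Step 2: Identify root: 'place'
Step 3: Identify suffix(es): 'ment'
Decomposition: re- (prefix: again) + place (root) + -ment (suffix: action/result)
Total morphemes: 3

3 morphemes (re- (prefix: again) + place (root) + -ment (suffix: action/result))


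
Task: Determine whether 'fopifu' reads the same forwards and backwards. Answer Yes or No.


Forward: 'fopifu'
Reversed: 'ufipof'
They differ.

No


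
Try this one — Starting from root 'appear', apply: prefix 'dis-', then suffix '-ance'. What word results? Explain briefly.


Step 1: Add prefix 'dis-' to 'appear' = 'disappear'
Step 2: Add suffix '-ance' to 'disappear' = 'disappearance'

disappearance


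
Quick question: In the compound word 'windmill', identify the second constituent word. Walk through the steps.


Split 'windmill' into 'wind' + 'mill'. The second part is 'mill'.

mill


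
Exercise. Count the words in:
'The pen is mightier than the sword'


Split into words: The | pen | is | mightier | than | the | sword = 7 words.

7


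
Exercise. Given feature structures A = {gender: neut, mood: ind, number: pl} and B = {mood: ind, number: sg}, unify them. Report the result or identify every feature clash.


Compare features:
gender: A=neut vs B=_ -> unified: neut
mood: A=ind vs B=ind -> unified: ind
number: A=pl vs B=sg -> CLASH
Clash detected on feature 'number' (pl vs sg); unification fails.

CLASH on 'number' (pl vs sg)


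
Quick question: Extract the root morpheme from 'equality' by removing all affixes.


Remove suffix '-ity' from 'equality' to get root 'equal'.

equal


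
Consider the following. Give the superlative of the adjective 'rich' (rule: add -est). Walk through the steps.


Apply superlative formation (add -est): 'rich' -> 'richest'.

richest


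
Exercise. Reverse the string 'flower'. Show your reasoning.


Reverse 'flower' character by character: 'rewolf'.

rewolf


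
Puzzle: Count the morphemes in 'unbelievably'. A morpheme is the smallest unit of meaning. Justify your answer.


Decomposition: un- (prefix) + believe (root) + -able (suffix) + -ly (suffix) = 4 morpheme(s)

4 morphemes


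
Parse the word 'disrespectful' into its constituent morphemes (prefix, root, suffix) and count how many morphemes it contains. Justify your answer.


Step 1: Identify prefix: 'dis' (meaning: not/apart)
Step 2: Identify root: 'respect'
Step 3: Identify suffix(es): 'ful'
Decomposition: dis- (prefix: not/apart) + respect (root) + -ful (suffix: full of)
Total morphemes: 3

3 morphemes (dis- (prefix: not/apart) + respect (root) + -ful (suffix: full of))


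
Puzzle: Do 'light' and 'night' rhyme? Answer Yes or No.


Rime (stressed vowel + following sounds) of 'light': -ight = /aɪt/
Rime of 'night': -ight = /aɪt/
/aɪt/ and /aɪt/ are the same ending sound, so the words rhyme.

Yes


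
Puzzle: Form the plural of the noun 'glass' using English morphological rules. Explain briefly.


Apply rule: Add -es (sibilant/fricative ending). 'glass' becomes 'glasses'.

glasses


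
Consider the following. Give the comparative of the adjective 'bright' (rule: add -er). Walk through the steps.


Apply comparative formation (add -er): 'bright' -> 'brighter'.

brighter


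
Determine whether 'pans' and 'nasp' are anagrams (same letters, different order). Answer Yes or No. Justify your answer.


Sorted letters of 'pans': 'anps'
Sorted letters of 'nasp': 'anps'
They match.

Yes


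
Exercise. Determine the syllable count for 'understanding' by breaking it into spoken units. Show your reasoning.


Break 'understanding' into syllables: un-der-stand-ing -> un | der | stand | ing = 4 syllables

4 syllables


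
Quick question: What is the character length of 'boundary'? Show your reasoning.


Spell out 'boundary' and number each letter: b(1), o(2), u(3), n(4), d(5), a(6), r(7), y(8). Total: 8 letters.

8


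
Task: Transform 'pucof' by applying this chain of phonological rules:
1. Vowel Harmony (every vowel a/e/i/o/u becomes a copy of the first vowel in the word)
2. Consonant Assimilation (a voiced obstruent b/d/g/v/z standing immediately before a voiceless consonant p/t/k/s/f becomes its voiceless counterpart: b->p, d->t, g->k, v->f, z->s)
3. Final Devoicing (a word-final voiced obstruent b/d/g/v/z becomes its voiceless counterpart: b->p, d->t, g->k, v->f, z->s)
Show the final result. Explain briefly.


Starting form: 'pucof'
Rule 1: Vowel Harmony: all vowels become 'u' (matching first vowel). 'pucof' -> 'pucuf'
Rule 2: Consonant Assimilation: no voiced obstruent (b/d/g/v/z) stands immediately before a voiceless consonant (p/t/k/s/f). No change.
Rule 3: Final Devoicing: final consonant 'f' is not one of the voiced obstruents b/d/g/v/z. No change.
Final form: 'pucuf'

pucuf


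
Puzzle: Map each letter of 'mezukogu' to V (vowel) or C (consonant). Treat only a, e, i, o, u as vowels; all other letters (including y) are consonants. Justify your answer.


Letter mapping: m = C, e = V, z = C, u = V, k = C, o = V, g = C, u = V.

CVCVCVCV


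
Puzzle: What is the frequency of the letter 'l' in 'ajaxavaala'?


Letter 'l' in 'ajaxavaala': found at position(s) 9 = 1 occurrence(s).

1


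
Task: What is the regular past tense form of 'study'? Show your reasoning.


Apply rule: Change -y to -ied. 'study' becomes 'studied'.

studied


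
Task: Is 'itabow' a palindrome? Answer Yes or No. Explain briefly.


Forward: 'itabow'
Reversed: 'wobati'
They differ.

No
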